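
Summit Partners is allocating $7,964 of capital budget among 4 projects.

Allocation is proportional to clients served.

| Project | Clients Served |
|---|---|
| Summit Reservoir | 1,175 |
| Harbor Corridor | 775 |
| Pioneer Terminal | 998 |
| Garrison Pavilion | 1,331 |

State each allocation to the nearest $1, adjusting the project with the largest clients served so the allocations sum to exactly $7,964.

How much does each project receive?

Summit Reservoir: $2,187 | Harbor Corridor: $1,442 | Pioneer Terminal: $1,857 | Garrison Pavilion: $2,478

Sum of clients served: 4,279.
Pro-rata amounts: Summit Reservoir 1,175/4,279 × $7,964 = 2,186.89; Harbor Corridor 775/4,279 × $7,964 = 1,442.42; Pioneer Terminal 998/4,279 × $7,964 = 1,857.46; Garrison Pavilion 1,331/4,279 × $7,964 = 2,477.23.
Rounded to nearest $1: Summit Reservoir $2,187; Harbor Corridor $1,442; Pioneer Terminal $1,857; Garrison Pavilion $2,477. Sum = $7,963.
Difference $7,964 − $7,963 = +$1 applied to largest clients served (Garrison Pavilion): Garrison Pavilion becomes $2,478.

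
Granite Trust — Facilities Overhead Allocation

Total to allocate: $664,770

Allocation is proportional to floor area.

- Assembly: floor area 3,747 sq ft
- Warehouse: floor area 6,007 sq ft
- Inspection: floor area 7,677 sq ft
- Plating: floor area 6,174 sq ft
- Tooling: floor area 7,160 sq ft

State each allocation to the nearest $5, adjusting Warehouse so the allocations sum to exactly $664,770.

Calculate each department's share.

Assembly: $80,965 · Warehouse: $129,795 · Inspection: $165,885 · Plating: $133,410 · Tooling: $154,715

Total floor area = 30,765.
Proportional shares: Assembly 3,747/30,765 × $664,770 = 80,965.16; Warehouse 6,007/30,765 × $664,770 = 129,799.23; Inspection 7,677/30,765 × $664,770 = 165,884.59; Plating 6,174/30,765 × $664,770 = 133,407.77; Tooling 7,160/30,765 × $664,770 = 154,713.25.
At nearest $5: Assembly $80,965; Warehouse $129,800; Inspection $165,885; Plating $133,410; Tooling $154,715. Sum = $664,775.
Difference $664,770 − $664,775 = −$5 applied to Warehouse: Warehouse becomes $129,795.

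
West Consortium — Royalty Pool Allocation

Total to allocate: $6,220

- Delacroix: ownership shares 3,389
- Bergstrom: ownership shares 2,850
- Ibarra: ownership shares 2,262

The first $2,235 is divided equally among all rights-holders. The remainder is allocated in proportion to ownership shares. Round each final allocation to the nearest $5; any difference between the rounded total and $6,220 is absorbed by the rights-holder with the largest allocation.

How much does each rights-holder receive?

Delacroix: $2,335; Bergstrom: $2,080; Ibarra: $1,805

Equal tier: $2,235 ÷ 3 = $745 apiece.
Remainder $3,985 by ownership shares (total 8,501): Delacroix 1,588.66 → $1,590; Bergstrom 1,335.99 → $1,335; Ibarra 1,060.35 → $1,060.
Totals: Delacroix $745 + $1,590 = $2,335; Bergstrom $745 + $1,335 = $2,080; Ibarra $745 + $1,060 = $1,805.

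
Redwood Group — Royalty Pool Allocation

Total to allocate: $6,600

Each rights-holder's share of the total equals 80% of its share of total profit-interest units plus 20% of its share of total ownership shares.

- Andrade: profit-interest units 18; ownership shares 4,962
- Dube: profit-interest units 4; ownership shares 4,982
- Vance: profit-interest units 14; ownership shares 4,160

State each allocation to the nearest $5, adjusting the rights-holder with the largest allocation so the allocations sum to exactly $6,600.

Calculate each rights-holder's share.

Profit-interest units total 36; ownership shares total 14,104.
Composite weights (80% profit-interest units + 20% ownership shares): Andrade 0.4704; Dube 0.1595; Vance 0.3701.
Proportional shares: Andrade 3,104.40; Dube 1,052.93; Vance 2,442.67.
Rounded to nearest $5: Andrade $3,105; Dube $1,055; Vance $2,445. Sum = $6,605.
Difference $6,600 − $6,605 = −$5 applied to largest allocation (Andrade): Andrade becomes $3,100.

Andrade: $3,100 · Dube: $1,055 · Vance: $2,445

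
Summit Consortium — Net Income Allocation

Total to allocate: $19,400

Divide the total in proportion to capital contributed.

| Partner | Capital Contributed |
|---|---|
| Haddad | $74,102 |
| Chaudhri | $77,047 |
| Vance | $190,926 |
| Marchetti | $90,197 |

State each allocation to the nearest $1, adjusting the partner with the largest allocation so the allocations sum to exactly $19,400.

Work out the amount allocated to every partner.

Haddad: $3,326 | Chaudhri: $3,458 | Vance: $8,568 | Marchetti: $4,048

Total capital contributed = 432,272.
Pro-rata amounts: Haddad 74,102/432,272 × $19,400 = 3,325.63; Chaudhri 77,047/432,272 × $19,400 = 3,457.80; Vance 190,926/432,272 × $19,400 = 8,568.60; Marchetti 90,197/432,272 × $19,400 = 4,047.96.
Rounded to nearest $1: Haddad $3,326; Chaudhri $3,458; Vance $8,569; Marchetti $4,048. Sum = $19,401.
Difference $19,400 − $19,401 = −$1 applied to largest allocation (Vance): Vance becomes $8,568.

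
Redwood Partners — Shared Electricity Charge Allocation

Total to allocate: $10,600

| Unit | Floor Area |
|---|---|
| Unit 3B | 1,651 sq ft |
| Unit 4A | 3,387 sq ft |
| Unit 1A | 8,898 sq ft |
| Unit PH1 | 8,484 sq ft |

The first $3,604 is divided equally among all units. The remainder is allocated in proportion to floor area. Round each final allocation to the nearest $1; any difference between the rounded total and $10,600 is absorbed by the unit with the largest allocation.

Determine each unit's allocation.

Equal tier: $3,604 ÷ 4 = $901 apiece.
Remainder $6,996 by floor area (total 22,420): Unit 3B 515.18 → $515; Unit 4A 1,056.89 → $1,057; Unit 1A 2,776.56 → $2,777; Unit PH1 2,647.37 → $2,647.
Totals: Unit 3B $901 + $515 = $1,416; Unit 4A $901 + $1,057 = $1,958; Unit 1A $901 + $2,777 = $3,678; Unit PH1 $901 + $2,647 = $3,548.

Unit 3B: $1,416 | Unit 4A: $1,958 | Unit 1A: $3,678 | Unit PH1: $3,548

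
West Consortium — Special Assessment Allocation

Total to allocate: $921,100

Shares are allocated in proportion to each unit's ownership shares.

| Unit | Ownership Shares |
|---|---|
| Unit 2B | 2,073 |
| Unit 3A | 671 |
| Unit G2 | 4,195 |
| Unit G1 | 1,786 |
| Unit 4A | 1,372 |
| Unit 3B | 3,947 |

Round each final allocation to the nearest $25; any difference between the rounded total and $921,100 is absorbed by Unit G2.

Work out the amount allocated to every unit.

Unit 2B: $135,950 · Unit 3A: $44,000 · Unit G2: $275,150 · Unit G1: $117,150 · Unit 4A: $89,975 · Unit 3B: $258,875

Total ownership shares = 14,044.
Pro-rata amounts: Unit 2B 2,073/14,044 × $921,100 = 135,961.29; Unit 3A 671/14,044 × $921,100 = 44,008.69; Unit G2 4,195/14,044 × $921,100 = 275,136.32; Unit G1 1,786/14,044 × $921,100 = 117,137.90; Unit 4A 1,372/14,044 × $921,100 = 89,984.99; Unit 3B 3,947/14,044 × $921,100 = 258,870.81.
After rounding ($25): Unit 2B $135,950; Unit 3A $44,000; Unit G2 $275,125; Unit G1 $117,150; Unit 4A $89,975; Unit 3B $258,875. Sum = $921,075.
Difference $921,100 − $921,075 = +$25 applied to Unit G2: Unit G2 becomes $275,150.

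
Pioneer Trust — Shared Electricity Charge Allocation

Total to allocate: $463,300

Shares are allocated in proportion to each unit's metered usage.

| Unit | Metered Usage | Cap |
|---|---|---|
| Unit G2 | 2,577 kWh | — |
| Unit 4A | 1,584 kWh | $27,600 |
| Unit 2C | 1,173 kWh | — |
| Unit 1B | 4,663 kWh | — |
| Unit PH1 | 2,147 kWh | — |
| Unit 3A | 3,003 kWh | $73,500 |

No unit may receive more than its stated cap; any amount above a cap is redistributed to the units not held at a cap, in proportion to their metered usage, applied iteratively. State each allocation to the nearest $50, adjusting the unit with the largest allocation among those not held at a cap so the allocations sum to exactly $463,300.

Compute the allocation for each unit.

Unit G2: $88,400 | Unit 4A: $27,600 | Unit 2C: $40,250 | Unit 1B: $159,900 | Unit PH1: $73,650 | Unit 3A: $73,500

Combined metered usage = 15,147.
Pro-rata shares before constraints: Unit G2 78,822.48; Unit 4A 48,449.67; Unit 2C 35,878.45; Unit 1B 142,626.78; Unit PH1 65,670.11; Unit 3A 91,852.51.
Held at cap: Unit 4A ($27,600), Unit 3A ($73,500); residual $362,200 reallocated over remaining metered usage 10,560.
Remaining shares: Unit G2 88,389.15 → $88,400; Unit 2C 40,233.01 → $40,250; Unit 1B 159,937.37 → $159,950; Unit PH1 73,640.47 → $73,650.
Rounding difference −$50 applied to Unit 1B → $159,900.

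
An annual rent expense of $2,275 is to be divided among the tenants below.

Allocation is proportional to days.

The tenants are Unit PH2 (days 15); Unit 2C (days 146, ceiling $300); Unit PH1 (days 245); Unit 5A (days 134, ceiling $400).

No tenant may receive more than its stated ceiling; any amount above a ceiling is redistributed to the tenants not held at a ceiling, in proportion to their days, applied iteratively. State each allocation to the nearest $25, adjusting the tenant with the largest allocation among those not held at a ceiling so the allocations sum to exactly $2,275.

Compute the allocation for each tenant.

Total days = 540.
Unconstrained shares: Unit PH2 63.19; Unit 2C 615.09; Unit PH1 1,032.18; Unit 5A 564.54.
Held at cap: Unit 2C ($300), Unit 5A ($400); remaining pool $1,575 reallocated over remaining days 260.
Redistributed shares: Unit PH2 90.87 → $100; Unit PH1 1,484.13 → $1,475.

Unit PH2: $100 | Unit 2C: $300 | Unit PH1: $1,475 | Unit 5A: $400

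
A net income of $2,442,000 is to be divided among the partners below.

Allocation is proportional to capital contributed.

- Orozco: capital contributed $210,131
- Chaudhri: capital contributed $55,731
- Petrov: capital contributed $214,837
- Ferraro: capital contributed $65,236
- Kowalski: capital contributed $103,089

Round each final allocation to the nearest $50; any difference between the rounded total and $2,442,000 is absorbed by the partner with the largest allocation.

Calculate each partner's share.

Orozco: $790,650 | Chaudhri: $209,700 | Petrov: $808,300 | Ferraro: $245,450 | Kowalski: $387,900

Total capital contributed = 649,024.
Pro-rata amounts: Orozco 210,131/649,024 × $2,442,000 = 790,633.17; Chaudhri 55,731/649,024 × $2,442,000 = 209,691.94; Petrov 214,837/649,024 × $2,442,000 = 808,339.84; Ferraro 65,236/649,024 × $2,442,000 = 245,455.19; Kowalski 103,089/649,024 × $2,442,000 = 387,879.86.
At nearest $50: Orozco $790,650; Chaudhri $209,700; Petrov $808,350; Ferraro $245,450; Kowalski $387,900. Sum = $2,442,050.
Difference $2,442,000 − $2,442,050 = −$50 applied to largest allocation (Petrov): Petrov becomes $808,300.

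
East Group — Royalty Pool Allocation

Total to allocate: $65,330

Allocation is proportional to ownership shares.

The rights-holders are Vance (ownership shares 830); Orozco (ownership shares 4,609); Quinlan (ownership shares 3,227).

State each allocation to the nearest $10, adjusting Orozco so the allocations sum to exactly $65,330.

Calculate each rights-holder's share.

Vance: $6,260; Orozco: $34,740; Quinlan: $24,330

Ownership shares total: 8,666.
Raw shares: Vance 830/8,666 × $65,330 = 6,257.09; Orozco 4,609/8,666 × $65,330 = 34,745.67; Quinlan 3,227/8,666 × $65,330 = 24,327.25.
At nearest $10: Vance $6,260; Orozco $34,750; Quinlan $24,330. Sum = $65,340.
Difference $65,330 − $65,340 = −$10 applied to Orozco: Orozco becomes $34,740.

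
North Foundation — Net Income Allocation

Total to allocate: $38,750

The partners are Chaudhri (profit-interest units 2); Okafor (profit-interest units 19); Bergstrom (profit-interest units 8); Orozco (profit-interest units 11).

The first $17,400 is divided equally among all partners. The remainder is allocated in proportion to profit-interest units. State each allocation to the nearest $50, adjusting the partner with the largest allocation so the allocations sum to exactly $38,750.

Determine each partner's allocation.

Equal tier: $17,400 ÷ 4 = $4,350 apiece.
Remainder $21,350 by profit-interest units (total 40): Chaudhri 1,067.50 → $1,050; Okafor 10,141.25 → $10,150; Bergstrom 4,270.00 → $4,250; Orozco 5,871.25 → $5,850.
Rounding difference +$50 on remainder applied to Okafor.
Totals: Chaudhri $4,350 + $1,050 = $5,400; Okafor $4,350 + $10,200 = $14,550; Bergstrom $4,350 + $4,250 = $8,600; Orozco $4,350 + $5,850 = $10,200.

Chaudhri: $5,400; Okafor: $14,550; Bergstrom: $8,600; Orozco: $10,200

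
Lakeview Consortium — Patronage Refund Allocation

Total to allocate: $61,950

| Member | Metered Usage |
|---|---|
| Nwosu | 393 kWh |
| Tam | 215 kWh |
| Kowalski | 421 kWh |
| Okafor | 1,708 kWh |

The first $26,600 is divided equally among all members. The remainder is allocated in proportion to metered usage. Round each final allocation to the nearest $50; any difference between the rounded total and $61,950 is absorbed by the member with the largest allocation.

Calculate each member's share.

$26,600 shared equally gives $6,650 per member.
Remainder $35,350 by metered usage (total 2,737): Nwosu 5,075.83 → $5,100; Tam 2,776.85 → $2,800; Kowalski 5,437.47 → $5,450; Okafor 22,059.85 → $22,050.
Rounding difference −$50 on remainder applied to Okafor.
Totals: Nwosu $6,650 + $5,100 = $11,750; Tam $6,650 + $2,800 = $9,450; Kowalski $6,650 + $5,450 = $12,100; Okafor $6,650 + $22,000 = $28,650.

Nwosu: $11,750; Tam: $9,450; Kowalski: $12,100; Okafor: $28,650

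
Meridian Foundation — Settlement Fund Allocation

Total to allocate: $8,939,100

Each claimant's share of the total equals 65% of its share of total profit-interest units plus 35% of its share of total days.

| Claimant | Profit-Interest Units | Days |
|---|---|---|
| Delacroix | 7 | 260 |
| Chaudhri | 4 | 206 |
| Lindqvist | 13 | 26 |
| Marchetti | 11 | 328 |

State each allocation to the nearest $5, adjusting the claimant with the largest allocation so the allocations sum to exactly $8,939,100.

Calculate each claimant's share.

Profit-interest units total 35; days total 820.
Composite weights (65% profit-interest units + 35% days): Delacroix 0.2410; Chaudhri 0.1622; Lindqvist 0.2525; Marchetti 0.3443.
Pro-rata amounts: Delacroix 2,154,105.07; Chaudhri 1,450,034.15; Lindqvist 2,257,356.35; Marchetti 3,077,604.43.
Rounded to nearest $5: Delacroix $2,154,105; Chaudhri $1,450,035; Lindqvist $2,257,355; Marchetti $3,077,605. Sum = $8,939,100.
Sum already equals the total — no adjustment.

Delacroix: $2,154,105 · Chaudhri: $1,450,035 · Lindqvist: $2,257,355 · Marchetti: $3,077,605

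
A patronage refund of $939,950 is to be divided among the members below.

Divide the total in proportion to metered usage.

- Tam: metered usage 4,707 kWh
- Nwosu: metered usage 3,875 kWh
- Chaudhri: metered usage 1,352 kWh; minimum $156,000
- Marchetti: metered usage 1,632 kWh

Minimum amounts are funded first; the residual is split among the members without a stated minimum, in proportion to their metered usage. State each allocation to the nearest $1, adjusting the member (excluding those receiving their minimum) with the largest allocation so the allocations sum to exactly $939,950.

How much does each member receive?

Fund the minimums — Chaudhri $156,000. Balance $783,950.
Balance split over remaining metered usage 10,214: Tam 361,274.00 → $361,274; Nwosu 297,415.92 → $297,416; Marchetti 125,260.07 → $125,260.

Tam: $361,274 · Nwosu: $297,416 · Chaudhri: $156,000 · Marchetti: $125,260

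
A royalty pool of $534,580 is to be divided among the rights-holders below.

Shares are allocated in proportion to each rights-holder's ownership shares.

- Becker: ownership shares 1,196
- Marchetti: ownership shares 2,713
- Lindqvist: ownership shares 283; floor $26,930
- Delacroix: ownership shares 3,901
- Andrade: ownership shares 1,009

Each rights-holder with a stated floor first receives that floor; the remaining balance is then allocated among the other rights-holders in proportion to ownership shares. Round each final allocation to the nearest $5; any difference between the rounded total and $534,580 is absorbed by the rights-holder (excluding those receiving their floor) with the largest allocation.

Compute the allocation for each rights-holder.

Becker: $68,845; Marchetti: $156,170; Lindqvist: $26,930; Delacroix: $224,555; Andrade: $58,080

Fund the minimums — Lindqvist $26,930. Remaining pool $507,650.
Remaining pool split over remaining ownership shares 8,819: Becker 68,845.61 → $68,845; Marchetti 156,169.00 → $156,170; Delacroix 224,554.10 → $224,555; Andrade 58,081.28 → $58,080.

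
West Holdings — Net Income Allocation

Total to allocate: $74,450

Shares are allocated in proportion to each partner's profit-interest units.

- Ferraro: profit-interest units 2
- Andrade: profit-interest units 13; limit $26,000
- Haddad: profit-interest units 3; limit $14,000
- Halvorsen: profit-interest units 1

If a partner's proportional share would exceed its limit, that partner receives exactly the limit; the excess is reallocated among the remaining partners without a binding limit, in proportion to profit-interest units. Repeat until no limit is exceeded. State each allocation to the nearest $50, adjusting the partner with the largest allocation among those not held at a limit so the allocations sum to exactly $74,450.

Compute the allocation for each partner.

Profit-interest units total: 19.
Pro-rata shares before constraints: Ferraro 7,836.84; Andrade 50,939.47; Haddad 11,755.26; Halvorsen 3,918.42.
Held at cap: Andrade ($26,000); residual $48,450 reallocated over remaining profit-interest units 6.
Held at cap: Haddad ($14,000); residual $34,450 reallocated over remaining profit-interest units 3.
Remaining shares: Ferraro 22,966.67 → $22,950; Halvorsen 11,483.33 → $11,500.

Ferraro: $22,950 · Andrade: $26,000 · Haddad: $14,000 · Halvorsen: $11,500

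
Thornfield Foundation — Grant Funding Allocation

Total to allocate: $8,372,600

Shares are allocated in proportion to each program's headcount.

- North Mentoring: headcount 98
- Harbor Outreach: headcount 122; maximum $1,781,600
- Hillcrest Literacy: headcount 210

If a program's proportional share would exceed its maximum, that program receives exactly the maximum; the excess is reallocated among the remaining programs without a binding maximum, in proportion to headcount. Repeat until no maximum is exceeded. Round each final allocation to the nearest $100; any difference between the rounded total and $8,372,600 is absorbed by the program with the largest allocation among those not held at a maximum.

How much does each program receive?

North Mentoring: $2,097,100 · Harbor Outreach: $1,781,600 · Hillcrest Literacy: $4,493,900

Sum of headcount: 430.
Pro-rata shares before constraints: North Mentoring 1,908,173.95; Harbor Outreach 2,375,481.86; Hillcrest Literacy 4,088,944.19.
Held at cap: Harbor Outreach ($1,781,600); balance $6,591,000 reallocated over remaining headcount 308.
Redistributed shares: North Mentoring 2,097,136.36 → $2,097,100; Hillcrest Literacy 4,493,863.64 → $4,493,900.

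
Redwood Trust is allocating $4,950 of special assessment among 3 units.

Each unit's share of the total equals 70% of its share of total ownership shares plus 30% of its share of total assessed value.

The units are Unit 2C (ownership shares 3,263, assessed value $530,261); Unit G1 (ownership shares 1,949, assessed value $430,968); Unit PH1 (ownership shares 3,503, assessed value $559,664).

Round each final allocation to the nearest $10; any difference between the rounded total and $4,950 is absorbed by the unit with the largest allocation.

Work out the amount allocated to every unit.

Unit 2C: $1,820 | Unit G1: $1,200 | Unit PH1: $1,930

Totals — ownership shares 8,715, assessed value 1,520,893.
Combined weights (70% ownership shares + 30% assessed value): Unit 2C 0.3667; Unit G1 0.2416; Unit PH1 0.3918.
Pro-rata amounts: Unit 2C 1,815.08; Unit G1 1,195.70; Unit PH1 1,939.21.
Rounded to nearest $10: Unit 2C $1,820; Unit G1 $1,200; Unit PH1 $1,940. Sum = $4,960.
Difference $4,950 − $4,960 = −$10 applied to largest allocation (Unit PH1): Unit PH1 becomes $1,930.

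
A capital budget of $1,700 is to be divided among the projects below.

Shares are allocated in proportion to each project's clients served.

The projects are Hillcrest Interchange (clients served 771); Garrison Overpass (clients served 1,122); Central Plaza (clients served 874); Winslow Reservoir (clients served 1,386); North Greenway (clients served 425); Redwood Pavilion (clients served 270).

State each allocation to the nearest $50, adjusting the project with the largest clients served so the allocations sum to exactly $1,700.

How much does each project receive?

Total clients served = 771 + 1,122 + 874 + 1,386 + 425 + 270 = 4,848.
Proportional shares: Hillcrest Interchange 270.36; Garrison Overpass 393.44; Central Plaza 306.48; Winslow Reservoir 486.01; North Greenway 149.03; Redwood Pavilion 94.68.
At nearest $50: Hillcrest Interchange $250; Garrison Overpass $400; Central Plaza $300; Winslow Reservoir $500; North Greenway $150; Redwood Pavilion $100. Sum = $1,700.
Sum already equals the total — no adjustment.

Hillcrest Interchange: $250 | Garrison Overpass: $400 | Central Plaza: $300 | Winslow Reservoir: $500 | North Greenway: $150 | Redwood Pavilion: $100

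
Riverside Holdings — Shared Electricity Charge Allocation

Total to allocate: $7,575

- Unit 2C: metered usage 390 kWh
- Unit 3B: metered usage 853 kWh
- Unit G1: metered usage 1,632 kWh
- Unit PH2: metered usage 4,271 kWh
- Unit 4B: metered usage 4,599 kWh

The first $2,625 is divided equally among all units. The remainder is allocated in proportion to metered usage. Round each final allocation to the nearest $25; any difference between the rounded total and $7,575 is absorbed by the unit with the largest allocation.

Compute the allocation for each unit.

Unit 2C: $700 · Unit 3B: $875 · Unit G1: $1,225 · Unit PH2: $2,325 · Unit 4B: $2,450

$2,625 shared equally gives $525 per unit.
Remainder $4,950 by metered usage (total 11,745): Unit 2C 164.37 → $175; Unit 3B 359.50 → $350; Unit G1 687.82 → $700; Unit PH2 1,800.04 → $1,800; Unit 4B 1,938.28 → $1,950.
Rounding difference −$25 on remainder applied to Unit 4B.
Totals: Unit 2C $525 + $175 = $700; Unit 3B $525 + $350 = $875; Unit G1 $525 + $700 = $1,225; Unit PH2 $525 + $1,800 = $2,325; Unit 4B $525 + $1,925 = $2,450.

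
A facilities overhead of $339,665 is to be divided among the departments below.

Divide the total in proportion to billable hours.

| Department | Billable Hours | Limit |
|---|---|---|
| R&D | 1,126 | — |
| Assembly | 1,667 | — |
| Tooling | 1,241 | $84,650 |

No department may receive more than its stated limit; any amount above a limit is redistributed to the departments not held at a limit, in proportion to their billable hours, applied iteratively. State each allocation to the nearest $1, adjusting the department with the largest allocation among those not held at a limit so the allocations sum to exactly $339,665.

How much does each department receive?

Total billable hours = 4,034.
Proportional shares (ignoring caps): R&D 94,809.81; Assembly 140,362.31; Tooling 104,492.88.
Held at cap: Tooling ($84,650); balance $255,015 reallocated over remaining billable hours 2,793.
Shares after redistribution: R&D 102,809.48 → $102,809; Assembly 152,205.52 → $152,206.

R&D: $102,809; Assembly: $152,206; Tooling: $84,650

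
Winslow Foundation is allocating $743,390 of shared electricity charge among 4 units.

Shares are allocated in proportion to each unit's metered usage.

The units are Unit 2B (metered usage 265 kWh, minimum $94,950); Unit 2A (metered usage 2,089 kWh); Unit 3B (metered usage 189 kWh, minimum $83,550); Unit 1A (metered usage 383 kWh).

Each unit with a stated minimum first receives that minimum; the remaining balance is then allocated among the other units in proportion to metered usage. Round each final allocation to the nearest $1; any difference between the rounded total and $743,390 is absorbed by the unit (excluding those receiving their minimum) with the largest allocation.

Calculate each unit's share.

Minimums first: Unit 2B $94,950; Unit 3B $83,550. Remaining pool $564,890.
Remaining pool split over remaining metered usage 2,472: Unit 2A 477,368.61 → $477,369; Unit 1A 87,521.39 → $87,521.

Unit 2B: $94,950 | Unit 2A: $477,369 | Unit 3B: $83,550 | Unit 1A: $87,521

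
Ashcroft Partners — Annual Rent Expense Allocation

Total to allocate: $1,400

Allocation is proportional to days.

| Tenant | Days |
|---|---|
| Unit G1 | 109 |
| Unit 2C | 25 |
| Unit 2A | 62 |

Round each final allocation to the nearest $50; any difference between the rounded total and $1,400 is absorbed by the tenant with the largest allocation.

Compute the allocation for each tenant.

Total days = 196.
Unrounded shares: Unit G1 109/196 × $1,400 = 778.57; Unit 2C 25/196 × $1,400 = 178.57; Unit 2A 62/196 × $1,400 = 442.86.
At nearest $50: Unit G1 $800; Unit 2C $200; Unit 2A $450. Sum = $1,450.
Difference $1,400 − $1,450 = −$50 applied to largest allocation (Unit G1): Unit G1 becomes $750.

Unit G1: $750 · Unit 2C: $200 · Unit 2A: $450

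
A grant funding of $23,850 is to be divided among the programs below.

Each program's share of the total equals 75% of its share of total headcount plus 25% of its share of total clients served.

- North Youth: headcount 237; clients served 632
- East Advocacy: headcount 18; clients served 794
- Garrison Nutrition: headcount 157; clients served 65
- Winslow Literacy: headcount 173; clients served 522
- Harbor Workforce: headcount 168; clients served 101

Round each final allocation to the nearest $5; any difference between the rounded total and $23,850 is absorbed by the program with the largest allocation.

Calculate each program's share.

Totals — headcount 753, clients served 2,114.
Composite weights (75% headcount + 25% clients served): North Youth 0.3108; East Advocacy 0.1118; Garrison Nutrition 0.1641; Winslow Literacy 0.2340; Harbor Workforce 0.1793.
Pro-rata amounts: North Youth 7,412.48; East Advocacy 2,667.05; Garrison Nutrition 3,912.86; Winslow Literacy 5,581.90; Harbor Workforce 4,275.71.
At nearest $5: North Youth $7,410; East Advocacy $2,665; Garrison Nutrition $3,915; Winslow Literacy $5,580; Harbor Workforce $4,275. Sum = $23,845.
Difference $23,850 − $23,845 = +$5 applied to largest allocation (North Youth): North Youth becomes $7,415.

North Youth: $7,415; East Advocacy: $2,665; Garrison Nutrition: $3,915; Winslow Literacy: $5,580; Harbor Workforce: $4,275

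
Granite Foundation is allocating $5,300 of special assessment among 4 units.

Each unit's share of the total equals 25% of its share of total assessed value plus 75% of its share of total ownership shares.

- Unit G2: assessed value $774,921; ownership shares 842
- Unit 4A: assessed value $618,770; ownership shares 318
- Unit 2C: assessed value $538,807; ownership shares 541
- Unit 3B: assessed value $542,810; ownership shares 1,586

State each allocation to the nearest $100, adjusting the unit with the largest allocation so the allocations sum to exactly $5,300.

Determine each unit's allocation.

Totals — assessed value 2,475,308, ownership shares 3,287.
Combined weights (25% assessed value + 75% ownership shares): Unit G2 0.2704; Unit 4A 0.1351; Unit 2C 0.1779; Unit 3B 0.4167.
Unrounded shares: Unit G2 1,433.04; Unit 4A 715.78; Unit 2C 942.65; Unit 3B 2,208.52.
At nearest $100: Unit G2 $1,400; Unit 4A $700; Unit 2C $900; Unit 3B $2,200. Sum = $5,200.
Difference $5,300 − $5,200 = +$100 applied to largest allocation (Unit 3B): Unit 3B becomes $2,300.

Unit G2: $1,400 | Unit 4A: $700 | Unit 2C: $900 | Unit 3B: $2,300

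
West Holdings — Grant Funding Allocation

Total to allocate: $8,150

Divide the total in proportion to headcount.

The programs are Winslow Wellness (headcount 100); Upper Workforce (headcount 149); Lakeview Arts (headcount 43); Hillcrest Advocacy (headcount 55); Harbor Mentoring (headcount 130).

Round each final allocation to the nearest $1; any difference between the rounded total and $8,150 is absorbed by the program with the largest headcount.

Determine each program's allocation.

Winslow Wellness: $1,709; Upper Workforce: $2,545; Lakeview Arts: $735; Hillcrest Advocacy: $940; Harbor Mentoring: $2,221

Combined headcount = 477.
Proportional shares: Winslow Wellness 100/477 × $8,150 = 1,708.60; Upper Workforce 149/477 × $8,150 = 2,545.81; Lakeview Arts 43/477 × $8,150 = 734.70; Hillcrest Advocacy 55/477 × $8,150 = 939.73; Harbor Mentoring 130/477 × $8,150 = 2,221.17.
After rounding ($1): Winslow Wellness $1,709; Upper Workforce $2,546; Lakeview Arts $735; Hillcrest Advocacy $940; Harbor Mentoring $2,221. Sum = $8,151.
Difference $8,150 − $8,151 = −$1 applied to largest headcount (Upper Workforce): Upper Workforce becomes $2,545.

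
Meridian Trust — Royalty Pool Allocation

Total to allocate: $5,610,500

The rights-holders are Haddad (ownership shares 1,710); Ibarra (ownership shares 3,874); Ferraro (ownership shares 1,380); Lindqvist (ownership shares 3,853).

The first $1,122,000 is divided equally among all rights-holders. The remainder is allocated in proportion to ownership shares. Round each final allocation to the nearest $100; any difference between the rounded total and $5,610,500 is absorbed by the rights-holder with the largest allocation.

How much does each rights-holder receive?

Haddad: $990,100 · Ibarra: $1,888,000 · Ferraro: $853,100 · Lindqvist: $1,879,300

$1,122,000 shared equally gives $280,500 per rights-holder.
Remainder $4,488,500 by ownership shares (total 10,817): Haddad 709,562.26 → $709,600; Ibarra 1,607,511.23 → $1,607,500; Ferraro 572,629.19 → $572,600; Lindqvist 1,598,797.31 → $1,598,800.
Totals: Haddad $280,500 + $709,600 = $990,100; Ibarra $280,500 + $1,607,500 = $1,888,000; Ferraro $280,500 + $572,600 = $853,100; Lindqvist $280,500 + $1,598,800 = $1,879,300.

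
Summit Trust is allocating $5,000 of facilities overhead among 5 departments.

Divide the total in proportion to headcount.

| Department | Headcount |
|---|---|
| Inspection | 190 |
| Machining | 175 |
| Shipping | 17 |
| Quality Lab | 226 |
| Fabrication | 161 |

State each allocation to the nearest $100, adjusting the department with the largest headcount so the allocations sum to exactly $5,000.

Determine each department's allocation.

Sum of headcount: 769.
Pro-rata amounts: Inspection 190/769 × $5,000 = 1,235.37; Machining 175/769 × $5,000 = 1,137.84; Shipping 17/769 × $5,000 = 110.53; Quality Lab 226/769 × $5,000 = 1,469.44; Fabrication 161/769 × $5,000 = 1,046.81.
At nearest $100: Inspection $1,200; Machining $1,100; Shipping $100; Quality Lab $1,500; Fabrication $1,000. Sum = $4,900.
Difference $5,000 − $4,900 = +$100 applied to largest headcount (Quality Lab): Quality Lab becomes $1,600.

Inspection: $1,200 · Machining: $1,100 · Shipping: $100 · Quality Lab: $1,600 · Fabrication: $1,000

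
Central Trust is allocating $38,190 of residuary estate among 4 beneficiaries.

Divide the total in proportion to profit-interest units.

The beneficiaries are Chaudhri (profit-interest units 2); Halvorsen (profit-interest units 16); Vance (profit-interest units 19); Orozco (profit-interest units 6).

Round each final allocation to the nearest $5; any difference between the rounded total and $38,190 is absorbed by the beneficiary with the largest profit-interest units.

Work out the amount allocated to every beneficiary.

Profit-interest units total: 2 + 16 + 19 + 6 = 43.
Raw shares: Chaudhri 1,776.28; Halvorsen 14,210.23; Vance 16,874.65; Orozco 5,328.84.
Rounded to nearest $5: Chaudhri $1,775; Halvorsen $14,210; Vance $16,875; Orozco $5,330. Sum = $38,190.
Rounded total matches; no reconciliation needed.

Chaudhri: $1,775 · Halvorsen: $14,210 · Vance: $16,875 · Orozco: $5,330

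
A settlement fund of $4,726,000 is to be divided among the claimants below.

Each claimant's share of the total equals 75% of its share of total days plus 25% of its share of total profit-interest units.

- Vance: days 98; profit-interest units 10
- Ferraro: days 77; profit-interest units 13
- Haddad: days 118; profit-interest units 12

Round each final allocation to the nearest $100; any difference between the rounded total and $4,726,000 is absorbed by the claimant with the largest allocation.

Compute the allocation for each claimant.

Days total 293; profit-interest units total 35.
Blended shares (75% days + 25% profit-interest units): Vance 0.3223; Ferraro 0.2900; Haddad 0.3878.
Raw shares: Vance 1,523,103.85; Ferraro 1,370,332.62; Haddad 1,832,563.53.
After rounding ($100): Vance $1,523,100; Ferraro $1,370,300; Haddad $1,832,600. Sum = $4,726,000.
Rounded total matches; no reconciliation needed.

Vance: $1,523,100; Ferraro: $1,370,300; Haddad: $1,832,600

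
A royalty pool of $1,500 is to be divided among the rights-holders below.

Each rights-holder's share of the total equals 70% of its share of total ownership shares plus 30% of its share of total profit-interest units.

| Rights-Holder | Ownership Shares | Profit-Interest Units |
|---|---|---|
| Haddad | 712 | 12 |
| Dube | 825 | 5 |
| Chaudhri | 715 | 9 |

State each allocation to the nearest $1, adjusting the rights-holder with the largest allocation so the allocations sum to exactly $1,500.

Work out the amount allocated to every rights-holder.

Totals — ownership shares 2,252, profit-interest units 26.
Combined weights (70% ownership shares + 30% profit-interest units): Haddad 0.3598; Dube 0.3141; Chaudhri 0.3261.
Pro-rata amounts: Haddad 539.66; Dube 471.20; Chaudhri 489.14.
At nearest $1: Haddad $540; Dube $471; Chaudhri $489. Sum = $1,500.
Rounded total matches; no reconciliation needed.

Haddad: $540; Dube: $471; Chaudhri: $489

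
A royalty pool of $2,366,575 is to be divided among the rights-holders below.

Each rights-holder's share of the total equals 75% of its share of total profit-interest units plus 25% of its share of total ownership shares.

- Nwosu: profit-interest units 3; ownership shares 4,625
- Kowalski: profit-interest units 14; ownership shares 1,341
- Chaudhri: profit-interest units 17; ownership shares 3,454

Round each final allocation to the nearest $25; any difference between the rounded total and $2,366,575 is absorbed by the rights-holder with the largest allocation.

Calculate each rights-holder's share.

Totals — profit-interest units 34, ownership shares 9,420.
Blended shares (75% profit-interest units + 25% ownership shares): Nwosu 0.1889; Kowalski 0.3444; Chaudhri 0.4667.
Raw shares: Nwosu 447,094.84; Kowalski 815,078.49; Chaudhri 1,104,401.67.
At nearest $25: Nwosu $447,100; Kowalski $815,075; Chaudhri $1,104,400. Sum = $2,366,575.
No rounding difference to absorb.

Nwosu: $447,100 | Kowalski: $815,075 | Chaudhri: $1,104,400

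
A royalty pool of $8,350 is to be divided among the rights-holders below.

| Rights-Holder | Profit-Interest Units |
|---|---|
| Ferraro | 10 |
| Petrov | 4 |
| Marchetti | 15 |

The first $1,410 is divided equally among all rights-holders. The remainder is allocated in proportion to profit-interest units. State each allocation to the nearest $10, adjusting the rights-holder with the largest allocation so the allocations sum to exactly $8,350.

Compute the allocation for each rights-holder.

Ferraro: $2,860 | Petrov: $1,430 | Marchetti: $4,060

$1,410 shared equally gives $470 per rights-holder.
Remainder $6,940 by profit-interest units (total 29): Ferraro 2,393.10 → $2,390; Petrov 957.24 → $960; Marchetti 3,589.66 → $3,590.
Totals: Ferraro $470 + $2,390 = $2,860; Petrov $470 + $960 = $1,430; Marchetti $470 + $3,590 = $4,060.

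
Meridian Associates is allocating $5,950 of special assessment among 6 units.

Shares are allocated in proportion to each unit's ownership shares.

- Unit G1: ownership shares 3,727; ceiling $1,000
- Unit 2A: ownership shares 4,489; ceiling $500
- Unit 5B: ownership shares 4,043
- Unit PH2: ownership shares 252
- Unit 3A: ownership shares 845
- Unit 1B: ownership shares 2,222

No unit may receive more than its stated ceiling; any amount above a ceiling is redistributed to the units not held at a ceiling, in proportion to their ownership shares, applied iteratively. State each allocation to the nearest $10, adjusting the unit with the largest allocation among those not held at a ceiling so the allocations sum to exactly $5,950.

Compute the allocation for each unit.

Sum of ownership shares: 15,578.
Unconstrained shares: Unit G1 1,423.52; Unit 2A 1,714.57; Unit 5B 1,544.22; Unit PH2 96.25; Unit 3A 322.75; Unit 1B 848.69.
Cap binds for Unit G1 ($1,000), Unit 2A ($500); remaining pool $4,450 reallocated over remaining ownership shares 7,362.
Shares after redistribution: Unit 5B 2,443.81 → $2,440; Unit PH2 152.32 → $150; Unit 3A 510.76 → $510; Unit 1B 1,343.10 → $1,340.
Rounding difference +$10 applied to Unit 5B → $2,450.

Unit G1: $1,000 | Unit 2A: $500 | Unit 5B: $2,450 | Unit PH2: $150 | Unit 3A: $510 | Unit 1B: $1,340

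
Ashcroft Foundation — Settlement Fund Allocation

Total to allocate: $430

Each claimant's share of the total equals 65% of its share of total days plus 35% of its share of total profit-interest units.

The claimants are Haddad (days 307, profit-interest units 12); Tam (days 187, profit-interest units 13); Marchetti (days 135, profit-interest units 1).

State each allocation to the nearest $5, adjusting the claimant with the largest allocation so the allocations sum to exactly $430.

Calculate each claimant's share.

Haddad: $205 | Tam: $160 | Marchetti: $65

Totals — days 629, profit-interest units 26.
Combined weights (65% days + 35% profit-interest units): Haddad 0.4788; Tam 0.3682; Marchetti 0.1530.
Proportional shares: Haddad 205.88; Tam 158.34; Marchetti 65.78.
At nearest $5: Haddad $205; Tam $160; Marchetti $65. Sum = $430.
Rounded total matches; no reconciliation needed.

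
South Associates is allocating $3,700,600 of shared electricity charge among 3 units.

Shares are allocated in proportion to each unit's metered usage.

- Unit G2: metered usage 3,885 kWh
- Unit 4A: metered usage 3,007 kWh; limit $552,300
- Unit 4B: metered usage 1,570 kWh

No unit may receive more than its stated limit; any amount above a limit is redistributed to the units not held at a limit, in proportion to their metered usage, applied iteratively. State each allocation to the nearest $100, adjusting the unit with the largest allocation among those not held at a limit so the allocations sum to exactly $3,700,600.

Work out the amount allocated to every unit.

Sum of metered usage: 8,462.
Unconstrained shares: Unit G2 1,698,987.36; Unit 4A 1,315,020.59; Unit 4B 686,592.06.
Held at cap: Unit 4A ($552,300); residual $3,148,300 reallocated over remaining metered usage 5,455.
Remaining shares: Unit G2 2,242,189.83 → $2,242,200; Unit 4B 906,110.17 → $906,100.

Unit G2: $2,242,200 | Unit 4A: $552,300 | Unit 4B: $906,100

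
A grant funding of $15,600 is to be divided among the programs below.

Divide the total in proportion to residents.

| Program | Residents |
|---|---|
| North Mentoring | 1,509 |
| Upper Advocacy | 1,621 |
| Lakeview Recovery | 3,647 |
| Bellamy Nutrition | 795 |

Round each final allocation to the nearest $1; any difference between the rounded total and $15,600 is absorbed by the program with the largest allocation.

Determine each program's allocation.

Combined residents = 7,572.
Unrounded shares: North Mentoring 1,509/7,572 × $15,600 = 3,108.87; Upper Advocacy 1,621/7,572 × $15,600 = 3,339.62; Lakeview Recovery 3,647/7,572 × $15,600 = 7,513.63; Bellamy Nutrition 795/7,572 × $15,600 = 1,637.88.
At nearest $1: North Mentoring $3,109; Upper Advocacy $3,340; Lakeview Recovery $7,514; Bellamy Nutrition $1,638. Sum = $15,601.
Difference $15,600 − $15,601 = −$1 applied to largest allocation (Lakeview Recovery): Lakeview Recovery becomes $7,513.

North Mentoring: $3,109 · Upper Advocacy: $3,340 · Lakeview Recovery: $7,513 · Bellamy Nutrition: $1,638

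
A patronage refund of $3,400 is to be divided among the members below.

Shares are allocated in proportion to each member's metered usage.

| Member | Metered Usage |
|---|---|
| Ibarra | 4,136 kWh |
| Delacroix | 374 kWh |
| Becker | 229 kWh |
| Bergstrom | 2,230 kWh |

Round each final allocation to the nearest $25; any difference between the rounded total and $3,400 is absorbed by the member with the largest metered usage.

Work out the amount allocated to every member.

Metered usage total: 4,136 + 374 + 229 + 2,230 = 6,969.
Pro-rata amounts: Ibarra 2,017.85; Delacroix 182.47; Becker 111.72; Bergstrom 1,087.96.
At nearest $25: Ibarra $2,025; Delacroix $175; Becker $100; Bergstrom $1,100. Sum = $3,400.
Rounded total matches; no reconciliation needed.

Ibarra: $2,025; Delacroix: $175; Becker: $100; Bergstrom: $1,100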